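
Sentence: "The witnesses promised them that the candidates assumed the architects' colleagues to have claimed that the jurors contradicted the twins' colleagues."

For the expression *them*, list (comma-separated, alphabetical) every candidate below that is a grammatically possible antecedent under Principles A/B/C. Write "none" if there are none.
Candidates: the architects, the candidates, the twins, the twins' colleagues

none

*them* is a pronoun; Principle B requires it to be free in its binding domain — the matrix clause.
— the architects: possessor inside the subject DP of the clause headed by 'claimed'; is c-commanded by the pronoun; coreference would bind this R-expression — blocked (Principle C).
— the candidates: subject of the clause headed by 'assumed'; is c-commanded by the pronoun; coreference would bind this R-expression — blocked (Principle C).
— the twins: possessor inside the object DP of the clause headed by 'contradicted'; is c-commanded by the pronoun; coreference would bind this R-expression — blocked (Principle C).
— the twins' colleagues: object of the clause headed by 'contradicted'; is c-commanded by the pronoun; coreference would bind this R-expression — blocked (Principle C).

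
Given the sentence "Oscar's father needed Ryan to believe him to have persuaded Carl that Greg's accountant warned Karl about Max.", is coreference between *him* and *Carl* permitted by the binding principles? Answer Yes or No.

*him* is a pronoun; Principle B requires it to be free in its binding domain — the clause headed by 'believe'.
— Carl: object of the clause headed by 'persuaded'; is c-commanded by the pronoun; coreference would bind this R-expression — blocked (Principle C).

No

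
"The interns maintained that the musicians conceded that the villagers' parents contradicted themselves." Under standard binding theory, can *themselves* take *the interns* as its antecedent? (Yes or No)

No

*themselves* is a reflexive; Principle A requires it to be bound within its binding domain — the clause headed by 'contradicted'.
— the interns: subject of the matrix clause; c-commands the reflexive but lies outside its binding domain — cannot bind it (Principle A).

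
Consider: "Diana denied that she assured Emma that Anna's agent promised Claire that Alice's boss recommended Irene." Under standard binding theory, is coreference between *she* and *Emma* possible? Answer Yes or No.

*Emma* is an R-expression; Principle C requires it to be free (not bound by any c-commanding expression).
— she: subject of the clause headed by 'assured'; the pronoun c-commands the R-expression — coreference blocked (Principle C).

No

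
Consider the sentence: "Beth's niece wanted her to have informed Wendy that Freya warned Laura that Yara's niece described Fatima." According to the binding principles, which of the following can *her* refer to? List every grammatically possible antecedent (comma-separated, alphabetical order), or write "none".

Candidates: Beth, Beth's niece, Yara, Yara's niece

*her* is a pronoun; Principle B requires it to be free in its binding domain — the matrix clause.
— Beth: possessor inside the subject DP of the matrix clause; does not c-command the pronoun — Principle B does not apply; allowed.
— Beth's niece: subject of the matrix clause; c-commands the pronoun within its binding domain — blocked (Principle B).
— Yara: possessor inside the subject DP of the clause headed by 'described'; is c-commanded by the pronoun; coreference would bind this R-expression — blocked (Principle C).
— Yara's niece: subject of the clause headed by 'described'; is c-commanded by the pronoun; coreference would bind this R-expression — blocked (Principle C).

Beth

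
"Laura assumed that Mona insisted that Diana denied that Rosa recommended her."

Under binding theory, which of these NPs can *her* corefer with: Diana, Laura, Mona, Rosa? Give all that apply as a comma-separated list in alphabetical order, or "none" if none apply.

Diana, Laura, Mona

*her* is a pronoun; Principle B requires it to be free in its binding domain — the clause headed by 'recommended'.
— Diana: subject of the clause headed by 'denied'; c-commands the pronoun but lies outside its binding domain — allowed.
— Laura: subject of the matrix clause; c-commands the pronoun but lies outside its binding domain — allowed.
— Mona: subject of the clause headed by 'insisted'; c-commands the pronoun but lies outside its binding domain — allowed.
— Rosa: subject of the clause headed by 'recommended'; c-commands the pronoun within its binding domain — blocked (Principle B).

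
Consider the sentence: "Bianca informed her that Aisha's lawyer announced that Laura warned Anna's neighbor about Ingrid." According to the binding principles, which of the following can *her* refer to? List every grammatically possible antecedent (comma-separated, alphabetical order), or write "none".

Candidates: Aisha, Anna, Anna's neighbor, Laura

none

*her* is a pronoun; Principle B requires it to be free in its binding domain — the matrix clause.
— Aisha: possessor inside the subject DP of the clause headed by 'announced'; is c-commanded by the pronoun; coreference would bind this R-expression — blocked (Principle C).
— Anna: possessor inside the object DP of the clause headed by 'warned'; is c-commanded by the pronoun; coreference would bind this R-expression — blocked (Principle C).
— Anna's neighbor: object of the clause headed by 'warned'; is c-commanded by the pronoun; coreference would bind this R-expression — blocked (Principle C).
— Laura: subject of the clause headed by 'warned'; is c-commanded by the pronoun; coreference would bind this R-expression — blocked (Principle C).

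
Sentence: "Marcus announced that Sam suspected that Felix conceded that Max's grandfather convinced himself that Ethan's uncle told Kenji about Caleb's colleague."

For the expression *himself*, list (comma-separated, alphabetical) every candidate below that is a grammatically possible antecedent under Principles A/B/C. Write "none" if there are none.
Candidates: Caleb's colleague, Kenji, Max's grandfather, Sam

*himself* is a reflexive; Principle A requires it to be bound within its binding domain — the clause headed by 'convinced'.
— Caleb's colleague: second object of the clause headed by 'told'; does not c-command the reflexive — cannot bind it (Principle A).
— Kenji: object of the clause headed by 'told'; does not c-command the reflexive — cannot bind it (Principle A).
— Max's grandfather: subject of the clause headed by 'convinced'; c-commands the reflexive within its binding domain — allowed (Principle A).
— Sam: subject of the clause headed by 'suspected'; c-commands the reflexive but lies outside its binding domain — cannot bind it (Principle A).

Max's grandfather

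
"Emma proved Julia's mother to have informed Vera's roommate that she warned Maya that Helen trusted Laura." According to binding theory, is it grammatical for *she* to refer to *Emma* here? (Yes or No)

Yes

*Emma* is an R-expression; Principle C requires it to be free (not bound by any c-commanding expression).
— she: subject of the clause headed by 'warned'; the pronoun does not c-command the R-expression — coreference allowed.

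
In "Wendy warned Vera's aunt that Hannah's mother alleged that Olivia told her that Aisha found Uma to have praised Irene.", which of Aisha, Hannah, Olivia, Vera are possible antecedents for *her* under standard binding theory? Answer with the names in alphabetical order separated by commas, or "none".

Hannah, Vera

*her* is a pronoun; Principle B requires it to be free in its binding domain — the clause headed by 'told'.
— Aisha: subject of the clause headed by 'found'; is c-commanded by the pronoun; coreference would bind this R-expression — blocked (Principle C).
— Hannah: possessor inside the subject DP of the clause headed by 'alleged'; does not c-command the pronoun — Principle B does not apply; allowed.
— Olivia: subject of the clause headed by 'told'; c-commands the pronoun within its binding domain — blocked (Principle B).
— Vera: possessor inside the object DP of the matrix clause; does not c-command the pronoun — Principle B does not apply; allowed.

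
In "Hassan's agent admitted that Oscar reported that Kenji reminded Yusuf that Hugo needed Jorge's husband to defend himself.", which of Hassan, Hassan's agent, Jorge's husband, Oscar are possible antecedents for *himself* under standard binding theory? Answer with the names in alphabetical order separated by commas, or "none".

Jorge's husband

*himself* is a reflexive; Principle A requires it to be bound within its binding domain — the clause headed by 'defend'.
— Hassan: possessor inside the subject DP of the matrix clause; does not c-command the reflexive — cannot bind it (Principle A).
— Hassan's agent: subject of the matrix clause; c-commands the reflexive but lies outside its binding domain — cannot bind it (Principle A).
— Jorge's husband: subject of the clause headed by 'defend'; c-commands the reflexive within its binding domain — allowed (Principle A).
— Oscar: subject of the clause headed by 'reported'; c-commands the reflexive but lies outside its binding domain — cannot bind it (Principle A).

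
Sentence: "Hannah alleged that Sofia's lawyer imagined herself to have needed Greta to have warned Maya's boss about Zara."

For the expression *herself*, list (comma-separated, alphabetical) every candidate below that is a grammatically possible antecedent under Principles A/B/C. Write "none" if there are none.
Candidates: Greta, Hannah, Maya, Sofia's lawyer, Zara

Sofia's lawyer

*herself* is a reflexive; Principle A requires it to be bound within its binding domain — the clause headed by 'imagined'.
— Greta: subject of the clause headed by 'warned'; does not c-command the reflexive — cannot bind it (Principle A).
— Hannah: subject of the matrix clause; c-commands the reflexive but lies outside its binding domain — cannot bind it (Principle A).
— Maya: possessor inside the object DP of the clause headed by 'warned'; does not c-command the reflexive — cannot bind it (Principle A).
— Sofia's lawyer: subject of the clause headed by 'imagined'; c-commands the reflexive within its binding domain — allowed (Principle A).
— Zara: second object of the clause headed by 'warned'; does not c-command the reflexive — cannot bind it (Principle A).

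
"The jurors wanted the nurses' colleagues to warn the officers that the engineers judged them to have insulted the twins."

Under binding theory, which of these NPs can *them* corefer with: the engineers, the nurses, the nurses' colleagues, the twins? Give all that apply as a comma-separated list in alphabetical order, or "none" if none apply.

*them* is a pronoun; Principle B requires it to be free in its binding domain — the clause headed by 'judged'.
— the engineers: subject of the clause headed by 'judged'; c-commands the pronoun within its binding domain — blocked (Principle B).
— the nurses: possessor inside the subject DP of the clause headed by 'warn'; does not c-command the pronoun — Principle B does not apply; allowed.
— the nurses' colleagues: subject of the clause headed by 'warn'; c-commands the pronoun but lies outside its binding domain — allowed.
— the twins: object of the clause headed by 'insulted'; is c-commanded by the pronoun; coreference would bind this R-expression — blocked (Principle C).

the nurses, the nurses' colleagues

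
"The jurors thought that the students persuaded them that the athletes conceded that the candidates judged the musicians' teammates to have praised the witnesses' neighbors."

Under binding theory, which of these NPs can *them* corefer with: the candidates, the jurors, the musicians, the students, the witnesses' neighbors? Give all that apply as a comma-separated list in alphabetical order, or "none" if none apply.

the jurors

*them* is a pronoun; Principle B requires it to be free in its binding domain — the clause headed by 'persuaded'.
— the candidates: subject of the clause headed by 'judged'; is c-commanded by the pronoun; coreference would bind this R-expression — blocked (Principle C).
— the jurors: subject of the matrix clause; c-commands the pronoun but lies outside its binding domain — allowed.
— the musicians: possessor inside the subject DP of the clause headed by 'praised'; is c-commanded by the pronoun; coreference would bind this R-expression — blocked (Principle C).
— the students: subject of the clause headed by 'persuaded'; c-commands the pronoun within its binding domain — blocked (Principle B).
— the witnesses' neighbors: object of the clause headed by 'praised'; is c-commanded by the pronoun; coreference would bind this R-expression — blocked (Principle C).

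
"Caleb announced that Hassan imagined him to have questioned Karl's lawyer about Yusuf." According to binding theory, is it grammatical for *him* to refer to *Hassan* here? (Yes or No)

*Hassan* is an R-expression; Principle C requires it to be free (not bound by any c-commanding expression).
— him: subject of the clause headed by 'questioned'; the R-expression locally c-commands the pronoun — coreference blocked (Principle B on the pronoun).

No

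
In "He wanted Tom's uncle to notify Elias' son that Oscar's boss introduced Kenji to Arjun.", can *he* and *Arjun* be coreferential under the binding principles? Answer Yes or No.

*Arjun* is an R-expression; Principle C requires it to be free (not bound by any c-commanding expression).
— he: subject of the matrix clause; the pronoun c-commands the R-expression — coreference blocked (Principle C).

No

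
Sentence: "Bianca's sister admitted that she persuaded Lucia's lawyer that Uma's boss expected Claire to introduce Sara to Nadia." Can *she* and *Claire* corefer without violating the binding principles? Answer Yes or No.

No

*Claire* is an R-expression; Principle C requires it to be free (not bound by any c-commanding expression).
— she: subject of the clause headed by 'persuaded'; the pronoun c-commands the R-expression — coreference blocked (Principle C).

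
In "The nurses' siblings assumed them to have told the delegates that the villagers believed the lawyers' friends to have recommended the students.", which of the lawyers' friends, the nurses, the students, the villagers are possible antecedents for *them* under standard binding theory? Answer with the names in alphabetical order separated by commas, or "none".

the nurses

*them* is a pronoun; Principle B requires it to be free in its binding domain — the matrix clause.
— the lawyers' friends: subject of the clause headed by 'recommended'; is c-commanded by the pronoun; coreference would bind this R-expression — blocked (Principle C).
— the nurses: possessor inside the subject DP of the matrix clause; does not c-command the pronoun — Principle B does not apply; allowed.
— the students: object of the clause headed by 'recommended'; is c-commanded by the pronoun; coreference would bind this R-expression — blocked (Principle C).
— the villagers: subject of the clause headed by 'believed'; is c-commanded by the pronoun; coreference would bind this R-expression — blocked (Principle C).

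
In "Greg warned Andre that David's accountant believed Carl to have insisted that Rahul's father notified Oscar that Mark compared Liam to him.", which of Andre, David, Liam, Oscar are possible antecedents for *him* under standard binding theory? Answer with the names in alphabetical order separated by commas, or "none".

*him* is a pronoun; Principle B requires it to be free in its binding domain — the clause headed by 'compared'.
— Andre: object of the matrix clause; c-commands the pronoun but lies outside its binding domain — allowed.
— David: possessor inside the subject DP of the clause headed by 'believed'; does not c-command the pronoun — Principle B does not apply; allowed.
— Liam: object of the clause headed by 'compared'; c-commands the pronoun within its binding domain — blocked (Principle B).
— Oscar: object of the clause headed by 'notified'; c-commands the pronoun but lies outside its binding domain — allowed.

Andre, David, Oscar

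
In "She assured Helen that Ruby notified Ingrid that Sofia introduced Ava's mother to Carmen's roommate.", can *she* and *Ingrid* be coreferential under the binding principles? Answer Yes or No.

No

*Ingrid* is an R-expression; Principle C requires it to be free (not bound by any c-commanding expression).
— she: subject of the matrix clause; the pronoun c-commands the R-expression — coreference blocked (Principle C).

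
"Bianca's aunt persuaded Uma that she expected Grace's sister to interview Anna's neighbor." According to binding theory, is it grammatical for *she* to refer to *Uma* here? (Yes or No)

Yes

*Uma* is an R-expression; Principle C requires it to be free (not bound by any c-commanding expression).
— she: subject of the clause headed by 'expected'; the pronoun does not c-command the R-expression — coreference allowed.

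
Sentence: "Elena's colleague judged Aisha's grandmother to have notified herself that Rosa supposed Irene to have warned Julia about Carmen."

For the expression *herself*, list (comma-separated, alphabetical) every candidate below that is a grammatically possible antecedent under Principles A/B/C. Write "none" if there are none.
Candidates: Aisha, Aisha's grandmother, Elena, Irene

Aisha's grandmother

*herself* is a reflexive; Principle A requires it to be bound within its binding domain — the clause headed by 'notified'.
— Aisha: possessor inside the subject DP of the clause headed by 'notified'; does not c-command the reflexive — cannot bind it (Principle A).
— Aisha's grandmother: subject of the clause headed by 'notified'; c-commands the reflexive within its binding domain — allowed (Principle A).
— Elena: possessor inside the subject DP of the matrix clause; does not c-command the reflexive — cannot bind it (Principle A).
— Irene: subject of the clause headed by 'warned'; does not c-command the reflexive — cannot bind it (Principle A).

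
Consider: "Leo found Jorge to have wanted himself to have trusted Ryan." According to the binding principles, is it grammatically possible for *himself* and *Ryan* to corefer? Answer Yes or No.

No

*himself* is a reflexive; Principle A requires it to be bound within its binding domain — the clause headed by 'wanted'.
— Ryan: object of the clause headed by 'trusted'; does not c-command the reflexive — cannot bind it (Principle A).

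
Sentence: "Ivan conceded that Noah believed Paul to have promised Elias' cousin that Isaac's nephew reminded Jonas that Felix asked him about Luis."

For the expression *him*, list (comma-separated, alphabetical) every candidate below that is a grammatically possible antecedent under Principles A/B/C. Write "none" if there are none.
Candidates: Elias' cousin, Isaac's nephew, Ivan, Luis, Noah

*him* is a pronoun; Principle B requires it to be free in its binding domain — the clause headed by 'asked'.
— Elias' cousin: object of the clause headed by 'promised'; c-commands the pronoun but lies outside its binding domain — allowed.
— Isaac's nephew: subject of the clause headed by 'reminded'; c-commands the pronoun but lies outside its binding domain — allowed.
— Ivan: subject of the matrix clause; c-commands the pronoun but lies outside its binding domain — allowed.
— Luis: second object of the clause headed by 'asked'; is c-commanded by the pronoun; coreference would bind this R-expression — blocked (Principle C).
— Noah: subject of the clause headed by 'believed'; c-commands the pronoun but lies outside its binding domain — allowed.

Elias' cousin, Isaac's nephew, Ivan, Noah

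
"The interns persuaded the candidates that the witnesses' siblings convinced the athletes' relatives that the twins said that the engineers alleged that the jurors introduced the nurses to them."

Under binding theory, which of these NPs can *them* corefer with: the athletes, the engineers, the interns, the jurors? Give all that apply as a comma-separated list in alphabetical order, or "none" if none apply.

the athletes, the engineers, the interns

*them* is a pronoun; Principle B requires it to be free in its binding domain — the clause headed by 'introduced'.
— the athletes: possessor inside the object DP of the clause headed by 'convinced'; does not c-command the pronoun — Principle B does not apply; allowed.
— the engineers: subject of the clause headed by 'alleged'; c-commands the pronoun but lies outside its binding domain — allowed.
— the interns: subject of the matrix clause; c-commands the pronoun but lies outside its binding domain — allowed.
— the jurors: subject of the clause headed by 'introduced'; c-commands the pronoun within its binding domain — blocked (Principle B).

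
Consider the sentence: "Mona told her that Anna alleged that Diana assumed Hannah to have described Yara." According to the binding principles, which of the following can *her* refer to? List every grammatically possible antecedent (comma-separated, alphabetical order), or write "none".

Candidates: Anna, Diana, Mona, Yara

*her* is a pronoun; Principle B requires it to be free in its binding domain — the matrix clause.
— Anna: subject of the clause headed by 'alleged'; is c-commanded by the pronoun; coreference would bind this R-expression — blocked (Principle C).
— Diana: subject of the clause headed by 'assumed'; is c-commanded by the pronoun; coreference would bind this R-expression — blocked (Principle C).
— Mona: subject of the matrix clause; c-commands the pronoun within its binding domain — blocked (Principle B).
— Yara: object of the clause headed by 'described'; is c-commanded by the pronoun; coreference would bind this R-expression — blocked (Principle C).

none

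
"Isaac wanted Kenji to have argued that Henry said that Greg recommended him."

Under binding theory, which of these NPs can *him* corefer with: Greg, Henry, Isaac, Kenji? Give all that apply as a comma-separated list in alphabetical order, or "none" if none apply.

Henry, Isaac, Kenji

*him* is a pronoun; Principle B requires it to be free in its binding domain — the clause headed by 'recommended'.
— Greg: subject of the clause headed by 'recommended'; c-commands the pronoun within its binding domain — blocked (Principle B).
— Henry: subject of the clause headed by 'said'; c-commands the pronoun but lies outside its binding domain — allowed.
— Isaac: subject of the matrix clause; c-commands the pronoun but lies outside its binding domain — allowed.
— Kenji: subject of the clause headed by 'argued'; c-commands the pronoun but lies outside its binding domain — allowed.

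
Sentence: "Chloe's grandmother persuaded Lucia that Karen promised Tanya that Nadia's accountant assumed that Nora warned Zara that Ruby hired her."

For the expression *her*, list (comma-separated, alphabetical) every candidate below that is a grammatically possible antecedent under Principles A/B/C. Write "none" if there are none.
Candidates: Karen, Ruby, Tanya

*her* is a pronoun; Principle B requires it to be free in its binding domain — the clause headed by 'hired'.
— Karen: subject of the clause headed by 'promised'; c-commands the pronoun but lies outside its binding domain — allowed.
— Ruby: subject of the clause headed by 'hired'; c-commands the pronoun within its binding domain — blocked (Principle B).
— Tanya: object of the clause headed by 'promised'; c-commands the pronoun but lies outside its binding domain — allowed.

Karen, Tanya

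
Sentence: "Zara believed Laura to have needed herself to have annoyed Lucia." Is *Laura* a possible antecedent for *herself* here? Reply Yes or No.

Yes

*herself* is a reflexive; Principle A requires it to be bound within its binding domain — the clause headed by 'needed'.
— Laura: subject of the clause headed by 'needed'; c-commands the reflexive within its binding domain — allowed (Principle A).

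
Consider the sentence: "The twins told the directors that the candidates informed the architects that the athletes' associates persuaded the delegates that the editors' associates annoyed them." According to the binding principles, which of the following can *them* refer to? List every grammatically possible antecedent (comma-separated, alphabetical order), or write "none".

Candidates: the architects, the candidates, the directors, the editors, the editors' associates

*them* is a pronoun; Principle B requires it to be free in its binding domain — the clause headed by 'annoyed'.
— the architects: object of the clause headed by 'informed'; c-commands the pronoun but lies outside its binding domain — allowed.
— the candidates: subject of the clause headed by 'informed'; c-commands the pronoun but lies outside its binding domain — allowed.
— the directors: object of the matrix clause; c-commands the pronoun but lies outside its binding domain — allowed.
— the editors: possessor inside the subject DP of the clause headed by 'annoyed'; does not c-command the pronoun — Principle B does not apply; allowed.
— the editors' associates: subject of the clause headed by 'annoyed'; c-commands the pronoun within its binding domain — blocked (Principle B).

the architects, the candidates, the directors, the editors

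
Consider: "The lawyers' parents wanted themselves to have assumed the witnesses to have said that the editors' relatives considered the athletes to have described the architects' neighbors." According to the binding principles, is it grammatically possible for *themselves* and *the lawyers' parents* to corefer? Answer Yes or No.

*themselves* is a reflexive; Principle A requires it to be bound within its binding domain — the matrix clause.
— the lawyers' parents: subject of the matrix clause; c-commands the reflexive within its binding domain — allowed (Principle A).

Yes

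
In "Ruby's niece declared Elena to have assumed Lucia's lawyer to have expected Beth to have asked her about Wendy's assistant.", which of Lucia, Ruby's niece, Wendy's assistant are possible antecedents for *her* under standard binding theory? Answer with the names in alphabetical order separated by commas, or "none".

*her* is a pronoun; Principle B requires it to be free in its binding domain — the clause headed by 'asked'.
— Lucia: possessor inside the subject DP of the clause headed by 'expected'; does not c-command the pronoun — Principle B does not apply; allowed.
— Ruby's niece: subject of the matrix clause; c-commands the pronoun but lies outside its binding domain — allowed.
— Wendy's assistant: second object of the clause headed by 'asked'; is c-commanded by the pronoun; coreference would bind this R-expression — blocked (Principle C).

Lucia, Ruby's niece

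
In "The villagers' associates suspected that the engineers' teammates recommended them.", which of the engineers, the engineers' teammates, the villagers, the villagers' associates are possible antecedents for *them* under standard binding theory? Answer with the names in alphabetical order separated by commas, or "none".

*them* is a pronoun; Principle B requires it to be free in its binding domain — the clause headed by 'recommended'.
— the engineers: possessor inside the subject DP of the clause headed by 'recommended'; does not c-command the pronoun — Principle B does not apply; allowed.
— the engineers' teammates: subject of the clause headed by 'recommended'; c-commands the pronoun within its binding domain — blocked (Principle B).
— the villagers: possessor inside the subject DP of the matrix clause; does not c-command the pronoun — Principle B does not apply; allowed.
— the villagers' associates: subject of the matrix clause; c-commands the pronoun but lies outside its binding domain — allowed.

the engineers, the villagers, the villagers' associates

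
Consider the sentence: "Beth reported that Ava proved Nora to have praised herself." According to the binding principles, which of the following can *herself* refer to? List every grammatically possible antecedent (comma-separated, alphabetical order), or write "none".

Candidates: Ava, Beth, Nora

*herself* is a reflexive; Principle A requires it to be bound within its binding domain — the clause headed by 'praised'.
— Ava: subject of the clause headed by 'proved'; c-commands the reflexive but lies outside its binding domain — cannot bind it (Principle A).
— Beth: subject of the matrix clause; c-commands the reflexive but lies outside its binding domain — cannot bind it (Principle A).
— Nora: subject of the clause headed by 'praised'; c-commands the reflexive within its binding domain — allowed (Principle A).

Nora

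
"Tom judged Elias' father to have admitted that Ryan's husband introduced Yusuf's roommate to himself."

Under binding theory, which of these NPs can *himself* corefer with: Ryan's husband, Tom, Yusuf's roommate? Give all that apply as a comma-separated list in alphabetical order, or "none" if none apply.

Ryan's husband, Yusuf's roommate

*himself* is a reflexive; Principle A requires it to be bound within its binding domain — the clause headed by 'introduced'.
— Ryan's husband: subject of the clause headed by 'introduced'; c-commands the reflexive within its binding domain — allowed (Principle A).
— Tom: subject of the matrix clause; c-commands the reflexive but lies outside its binding domain — cannot bind it (Principle A).
— Yusuf's roommate: object of the clause headed by 'introduced'; c-commands the reflexive within its binding domain — allowed (Principle A).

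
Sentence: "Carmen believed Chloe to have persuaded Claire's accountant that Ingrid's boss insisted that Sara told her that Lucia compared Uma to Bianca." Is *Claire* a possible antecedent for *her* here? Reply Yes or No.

*her* is a pronoun; Principle B requires it to be free in its binding domain — the clause headed by 'told'.
— Claire: possessor inside the object DP of the clause headed by 'persuaded'; does not c-command the pronoun — Principle B does not apply; allowed.

Yes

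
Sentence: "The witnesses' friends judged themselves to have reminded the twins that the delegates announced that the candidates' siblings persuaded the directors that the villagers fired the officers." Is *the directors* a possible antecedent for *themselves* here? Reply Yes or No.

No

*themselves* is a reflexive; Principle A requires it to be bound within its binding domain — the matrix clause.
— the directors: object of the clause headed by 'persuaded'; does not c-command the reflexive — cannot bind it (Principle A).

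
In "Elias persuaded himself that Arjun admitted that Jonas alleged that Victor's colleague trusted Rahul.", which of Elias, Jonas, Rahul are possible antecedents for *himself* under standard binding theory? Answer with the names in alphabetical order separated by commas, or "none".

Elias

*himself* is a reflexive; Principle A requires it to be bound within its binding domain — the matrix clause.
— Elias: subject of the matrix clause; c-commands the reflexive within its binding domain — allowed (Principle A).
— Jonas: subject of the clause headed by 'alleged'; does not c-command the reflexive — cannot bind it (Principle A).
— Rahul: object of the clause headed by 'trusted'; does not c-command the reflexive — cannot bind it (Principle A).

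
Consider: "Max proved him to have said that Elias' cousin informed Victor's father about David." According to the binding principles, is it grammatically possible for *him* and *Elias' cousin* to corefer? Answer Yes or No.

No

*him* is a pronoun; Principle B requires it to be free in its binding domain — the matrix clause.
— Elias' cousin: subject of the clause headed by 'informed'; is c-commanded by the pronoun; coreference would bind this R-expression — blocked (Principle C).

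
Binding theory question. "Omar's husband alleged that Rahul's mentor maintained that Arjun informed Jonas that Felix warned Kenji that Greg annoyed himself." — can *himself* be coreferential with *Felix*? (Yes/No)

No

*himself* is a reflexive; Principle A requires it to be bound within its binding domain — the clause headed by 'annoyed'.
— Felix: subject of the clause headed by 'warned'; c-commands the reflexive but lies outside its binding domain — cannot bind it (Principle A).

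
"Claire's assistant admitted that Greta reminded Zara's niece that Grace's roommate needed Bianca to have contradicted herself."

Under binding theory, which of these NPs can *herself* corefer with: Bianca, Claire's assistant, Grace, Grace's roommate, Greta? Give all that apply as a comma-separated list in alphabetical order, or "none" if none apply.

Bianca

*herself* is a reflexive; Principle A requires it to be bound within its binding domain — the clause headed by 'contradicted'.
— Bianca: subject of the clause headed by 'contradicted'; c-commands the reflexive within its binding domain — allowed (Principle A).
— Claire's assistant: subject of the matrix clause; c-commands the reflexive but lies outside its binding domain — cannot bind it (Principle A).
— Grace: possessor inside the subject DP of the clause headed by 'needed'; does not c-command the reflexive — cannot bind it (Principle A).
— Grace's roommate: subject of the clause headed by 'needed'; c-commands the reflexive but lies outside its binding domain — cannot bind it (Principle A).
— Greta: subject of the clause headed by 'reminded'; c-commands the reflexive but lies outside its binding domain — cannot bind it (Principle A).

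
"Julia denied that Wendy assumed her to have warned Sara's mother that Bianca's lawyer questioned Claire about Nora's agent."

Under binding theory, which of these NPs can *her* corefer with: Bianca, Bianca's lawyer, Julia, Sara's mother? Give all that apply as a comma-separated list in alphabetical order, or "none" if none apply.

Julia

*her* is a pronoun; Principle B requires it to be free in its binding domain — the clause headed by 'assumed'.
— Bianca: possessor inside the subject DP of the clause headed by 'questioned'; is c-commanded by the pronoun; coreference would bind this R-expression — blocked (Principle C).
— Bianca's lawyer: subject of the clause headed by 'questioned'; is c-commanded by the pronoun; coreference would bind this R-expression — blocked (Principle C).
— Julia: subject of the matrix clause; c-commands the pronoun but lies outside its binding domain — allowed.
— Sara's mother: object of the clause headed by 'warned'; is c-commanded by the pronoun; coreference would bind this R-expression — blocked (Principle C).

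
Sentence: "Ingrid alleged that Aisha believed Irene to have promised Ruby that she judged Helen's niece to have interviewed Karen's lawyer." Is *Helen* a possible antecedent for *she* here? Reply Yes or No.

*she* is a pronoun; Principle B requires it to be free in its binding domain — the clause headed by 'judged'.
— Helen: possessor inside the subject DP of the clause headed by 'interviewed'; is c-commanded by the pronoun; coreference would bind this R-expression — blocked (Principle C).

No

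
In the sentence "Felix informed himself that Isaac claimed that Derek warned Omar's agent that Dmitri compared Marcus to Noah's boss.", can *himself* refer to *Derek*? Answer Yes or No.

*himself* is a reflexive; Principle A requires it to be bound within its binding domain — the matrix clause.
— Derek: subject of the clause headed by 'warned'; does not c-command the reflexive — cannot bind it (Principle A).

No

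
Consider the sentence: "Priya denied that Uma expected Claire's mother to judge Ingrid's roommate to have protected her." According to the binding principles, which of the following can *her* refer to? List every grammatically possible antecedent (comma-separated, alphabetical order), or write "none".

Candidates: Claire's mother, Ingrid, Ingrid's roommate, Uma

*her* is a pronoun; Principle B requires it to be free in its binding domain — the clause headed by 'protected'.
— Claire's mother: subject of the clause headed by 'judge'; c-commands the pronoun but lies outside its binding domain — allowed.
— Ingrid: possessor inside the subject DP of the clause headed by 'protected'; does not c-command the pronoun — Principle B does not apply; allowed.
— Ingrid's roommate: subject of the clause headed by 'protected'; c-commands the pronoun within its binding domain — blocked (Principle B).
— Uma: subject of the clause headed by 'expected'; c-commands the pronoun but lies outside its binding domain — allowed.

Claire's mother, Ingrid, Uma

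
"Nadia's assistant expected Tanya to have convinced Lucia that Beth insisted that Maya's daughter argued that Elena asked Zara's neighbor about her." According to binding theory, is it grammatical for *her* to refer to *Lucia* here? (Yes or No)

*Lucia* is an R-expression; Principle C requires it to be free (not bound by any c-commanding expression).
— her: second object of the clause headed by 'asked'; the pronoun does not c-command the R-expression — coreference allowed.

Yes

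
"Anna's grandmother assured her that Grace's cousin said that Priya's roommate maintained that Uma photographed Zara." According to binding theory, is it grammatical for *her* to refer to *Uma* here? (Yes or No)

*Uma* is an R-expression; Principle C requires it to be free (not bound by any c-commanding expression).
— her: object of the matrix clause; the pronoun c-commands the R-expression — coreference blocked (Principle C).

No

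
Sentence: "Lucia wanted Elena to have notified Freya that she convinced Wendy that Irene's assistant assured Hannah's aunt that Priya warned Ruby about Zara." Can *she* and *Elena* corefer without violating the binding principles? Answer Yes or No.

*Elena* is an R-expression; Principle C requires it to be free (not bound by any c-commanding expression).
— she: subject of the clause headed by 'convinced'; the pronoun does not c-command the R-expression — coreference allowed.

Yes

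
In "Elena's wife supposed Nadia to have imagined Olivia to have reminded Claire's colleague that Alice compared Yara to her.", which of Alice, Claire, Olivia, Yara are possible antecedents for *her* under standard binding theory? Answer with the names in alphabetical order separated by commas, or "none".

Claire, Olivia

*her* is a pronoun; Principle B requires it to be free in its binding domain — the clause headed by 'compared'.
— Alice: subject of the clause headed by 'compared'; c-commands the pronoun within its binding domain — blocked (Principle B).
— Claire: possessor inside the object DP of the clause headed by 'reminded'; does not c-command the pronoun — Principle B does not apply; allowed.
— Olivia: subject of the clause headed by 'reminded'; c-commands the pronoun but lies outside its binding domain — allowed.
— Yara: object of the clause headed by 'compared'; c-commands the pronoun within its binding domain — blocked (Principle B).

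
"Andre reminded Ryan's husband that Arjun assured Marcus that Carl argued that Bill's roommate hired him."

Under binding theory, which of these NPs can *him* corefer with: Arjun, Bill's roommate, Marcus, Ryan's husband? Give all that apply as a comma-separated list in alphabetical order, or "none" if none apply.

*him* is a pronoun; Principle B requires it to be free in its binding domain — the clause headed by 'hired'.
— Arjun: subject of the clause headed by 'assured'; c-commands the pronoun but lies outside its binding domain — allowed.
— Bill's roommate: subject of the clause headed by 'hired'; c-commands the pronoun within its binding domain — blocked (Principle B).
— Marcus: object of the clause headed by 'assured'; c-commands the pronoun but lies outside its binding domain — allowed.
— Ryan's husband: object of the matrix clause; c-commands the pronoun but lies outside its binding domain — allowed.

Arjun, Marcus, Ryan's husband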